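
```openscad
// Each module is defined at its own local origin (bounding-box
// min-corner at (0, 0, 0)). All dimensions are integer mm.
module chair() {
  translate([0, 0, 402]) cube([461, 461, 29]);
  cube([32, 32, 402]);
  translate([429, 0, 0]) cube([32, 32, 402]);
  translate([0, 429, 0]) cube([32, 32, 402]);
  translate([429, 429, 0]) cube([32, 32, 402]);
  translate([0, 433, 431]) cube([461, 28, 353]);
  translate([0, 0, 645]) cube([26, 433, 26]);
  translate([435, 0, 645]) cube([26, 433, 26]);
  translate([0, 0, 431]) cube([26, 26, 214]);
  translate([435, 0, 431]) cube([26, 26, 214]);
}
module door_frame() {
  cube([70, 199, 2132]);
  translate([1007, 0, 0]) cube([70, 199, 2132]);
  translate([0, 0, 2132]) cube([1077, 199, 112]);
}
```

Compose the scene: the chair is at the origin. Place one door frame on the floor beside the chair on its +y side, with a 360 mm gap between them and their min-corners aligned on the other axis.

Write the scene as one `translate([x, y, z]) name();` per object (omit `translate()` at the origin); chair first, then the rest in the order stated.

chair();
translate([0, 821, 0]) door_frame();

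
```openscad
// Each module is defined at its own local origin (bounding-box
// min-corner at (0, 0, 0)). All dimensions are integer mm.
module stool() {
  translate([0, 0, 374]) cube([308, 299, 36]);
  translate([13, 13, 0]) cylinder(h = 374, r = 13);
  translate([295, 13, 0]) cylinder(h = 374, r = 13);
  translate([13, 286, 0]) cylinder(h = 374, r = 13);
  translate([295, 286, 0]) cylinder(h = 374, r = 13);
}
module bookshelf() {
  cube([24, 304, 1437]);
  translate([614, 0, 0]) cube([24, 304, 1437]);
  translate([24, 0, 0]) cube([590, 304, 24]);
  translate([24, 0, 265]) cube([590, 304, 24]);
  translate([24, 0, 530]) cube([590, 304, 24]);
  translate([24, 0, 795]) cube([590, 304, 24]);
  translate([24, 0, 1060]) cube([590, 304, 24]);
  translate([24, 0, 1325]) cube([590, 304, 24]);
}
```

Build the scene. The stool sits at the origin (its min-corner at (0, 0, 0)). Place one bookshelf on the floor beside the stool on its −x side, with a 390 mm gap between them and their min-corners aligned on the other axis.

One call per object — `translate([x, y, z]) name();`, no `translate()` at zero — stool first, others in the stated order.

stool();
translate([-1028, 0, 0]) bookshelf();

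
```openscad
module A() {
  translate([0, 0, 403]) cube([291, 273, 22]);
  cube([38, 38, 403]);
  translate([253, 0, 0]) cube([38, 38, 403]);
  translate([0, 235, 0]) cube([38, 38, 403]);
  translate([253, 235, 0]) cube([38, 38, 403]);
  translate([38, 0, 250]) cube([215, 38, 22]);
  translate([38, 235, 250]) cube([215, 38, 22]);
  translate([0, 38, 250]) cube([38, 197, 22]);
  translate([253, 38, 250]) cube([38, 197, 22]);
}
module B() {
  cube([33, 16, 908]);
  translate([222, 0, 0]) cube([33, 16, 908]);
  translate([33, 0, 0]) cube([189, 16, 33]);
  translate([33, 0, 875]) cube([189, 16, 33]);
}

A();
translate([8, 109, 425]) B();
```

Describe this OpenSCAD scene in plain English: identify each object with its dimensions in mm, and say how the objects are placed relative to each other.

A is a simple wooden stool: a rectangular seat 291 mm (x) by 273 mm (y), 22 mm thick, top face at z = 425 mm, on four square legs, each 38×38 mm in cross-section. The legs rest on z = 0, each flush with a corner of the seat. Four stretchers, 38 mm wide and 22 mm tall, connect adjacent legs with their undersides at z = 250 mm, each running between the inner faces of the legs it joins and aligned with the legs' outer faces on the other axis.

B is a rectangular picture frame lying in the x–z plane (depth along y). The opening is 189 mm wide (x) by 842 mm tall (z), surrounded by a border 33 mm wide on all four sides. The frame is 16 mm deep and is made of two full-height vertical stiles with two horizontal rails fitted between them.

The picture frame is on top of the stool.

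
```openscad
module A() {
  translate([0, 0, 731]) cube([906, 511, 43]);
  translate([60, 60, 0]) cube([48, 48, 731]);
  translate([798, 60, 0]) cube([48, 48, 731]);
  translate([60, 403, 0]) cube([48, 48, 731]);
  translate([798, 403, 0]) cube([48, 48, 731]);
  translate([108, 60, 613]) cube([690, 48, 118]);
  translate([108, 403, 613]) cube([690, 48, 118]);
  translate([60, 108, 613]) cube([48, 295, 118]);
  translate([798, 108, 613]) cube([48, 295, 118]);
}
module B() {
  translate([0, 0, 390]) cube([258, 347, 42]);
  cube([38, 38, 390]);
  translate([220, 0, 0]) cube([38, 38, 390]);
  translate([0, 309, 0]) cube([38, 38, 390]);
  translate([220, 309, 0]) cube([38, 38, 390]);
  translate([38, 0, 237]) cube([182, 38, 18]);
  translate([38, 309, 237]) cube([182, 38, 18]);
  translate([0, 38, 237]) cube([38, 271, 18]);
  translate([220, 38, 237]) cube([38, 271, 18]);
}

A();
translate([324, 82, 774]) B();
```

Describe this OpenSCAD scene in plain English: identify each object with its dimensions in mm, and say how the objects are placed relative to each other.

A is a table: top 906 mm (x) × 511 mm (y), 43 mm thick, upper face at z = 774 mm, on four 48×48 mm square legs, each inset 60 mm from the nearest pair of top edges, running from z = 0 to the bottom of the top. Four apron rails, 48 mm thick and 118 mm tall, run between adjacent legs with their top edges flush with the underside of the top and their outer faces flush with the legs' outer faces.

B is a four-legged stool. The seat is a 258×347×42 mm slab whose top surface is at z = 432 mm; four square legs, each 38×38 mm in cross-section, run from the floor (z = 0) to the underside of the seat, each flush with a corner of the seat. Four stretchers, 38 mm wide and 18 mm tall, connect adjacent legs with their undersides at z = 237 mm, each running between the inner faces of the legs it joins and aligned with the legs' outer faces on the other axis.

The stool is on top of the table, centred.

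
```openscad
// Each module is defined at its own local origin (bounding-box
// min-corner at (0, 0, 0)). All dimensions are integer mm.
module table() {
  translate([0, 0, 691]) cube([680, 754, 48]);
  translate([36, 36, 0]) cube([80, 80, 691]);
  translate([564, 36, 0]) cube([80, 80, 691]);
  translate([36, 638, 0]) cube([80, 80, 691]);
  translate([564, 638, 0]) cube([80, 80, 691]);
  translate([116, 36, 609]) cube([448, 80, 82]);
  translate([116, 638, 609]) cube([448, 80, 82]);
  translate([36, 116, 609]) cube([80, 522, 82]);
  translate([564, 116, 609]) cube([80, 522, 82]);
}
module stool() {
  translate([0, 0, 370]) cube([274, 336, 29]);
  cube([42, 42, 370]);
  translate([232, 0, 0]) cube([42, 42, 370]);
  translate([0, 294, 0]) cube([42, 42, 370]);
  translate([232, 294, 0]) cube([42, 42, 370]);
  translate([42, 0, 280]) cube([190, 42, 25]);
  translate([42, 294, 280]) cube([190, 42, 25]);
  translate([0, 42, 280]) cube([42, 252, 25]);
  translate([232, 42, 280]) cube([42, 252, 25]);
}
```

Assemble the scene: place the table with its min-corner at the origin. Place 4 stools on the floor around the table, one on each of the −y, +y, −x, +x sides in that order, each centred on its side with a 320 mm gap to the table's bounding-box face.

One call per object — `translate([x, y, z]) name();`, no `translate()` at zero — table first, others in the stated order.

table();
translate([203, -656, 0]) stool();
translate([203, 1074, 0]) stool();
translate([-594, 209, 0]) stool();
translate([1000, 209, 0]) stool();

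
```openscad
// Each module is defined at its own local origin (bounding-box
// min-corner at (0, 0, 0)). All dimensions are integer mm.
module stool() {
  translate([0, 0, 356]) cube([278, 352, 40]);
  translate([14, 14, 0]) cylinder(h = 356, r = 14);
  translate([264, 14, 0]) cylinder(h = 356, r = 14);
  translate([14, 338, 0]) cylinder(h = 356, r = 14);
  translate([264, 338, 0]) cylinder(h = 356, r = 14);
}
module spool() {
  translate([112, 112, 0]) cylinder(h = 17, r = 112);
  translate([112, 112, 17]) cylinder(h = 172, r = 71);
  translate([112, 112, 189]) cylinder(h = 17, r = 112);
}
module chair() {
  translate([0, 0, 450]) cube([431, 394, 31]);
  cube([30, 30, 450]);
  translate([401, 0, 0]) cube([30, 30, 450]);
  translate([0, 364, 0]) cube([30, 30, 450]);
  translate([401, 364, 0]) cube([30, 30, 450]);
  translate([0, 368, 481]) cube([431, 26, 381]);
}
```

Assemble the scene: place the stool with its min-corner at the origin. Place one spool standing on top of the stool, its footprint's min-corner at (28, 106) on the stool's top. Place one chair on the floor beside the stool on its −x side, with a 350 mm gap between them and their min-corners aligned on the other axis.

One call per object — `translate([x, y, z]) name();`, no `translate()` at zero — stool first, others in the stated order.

stool();
translate([28, 106, 396]) spool();
translate([-781, 0, 0]) chair();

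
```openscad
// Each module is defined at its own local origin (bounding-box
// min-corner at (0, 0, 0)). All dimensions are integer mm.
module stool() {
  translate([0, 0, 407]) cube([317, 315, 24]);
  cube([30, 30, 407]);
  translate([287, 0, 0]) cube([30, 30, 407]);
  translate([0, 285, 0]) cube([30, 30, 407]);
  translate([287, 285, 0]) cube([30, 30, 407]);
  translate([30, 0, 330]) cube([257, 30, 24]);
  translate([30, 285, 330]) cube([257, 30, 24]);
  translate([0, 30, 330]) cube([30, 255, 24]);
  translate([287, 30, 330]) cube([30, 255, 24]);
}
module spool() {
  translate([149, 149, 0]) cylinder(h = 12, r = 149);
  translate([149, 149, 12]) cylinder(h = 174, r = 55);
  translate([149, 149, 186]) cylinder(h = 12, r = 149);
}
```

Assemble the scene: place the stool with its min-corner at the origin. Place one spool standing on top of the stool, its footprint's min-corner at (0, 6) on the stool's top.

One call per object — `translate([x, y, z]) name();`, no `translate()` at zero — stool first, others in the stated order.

stool();
translate([0, 6, 431]) spool();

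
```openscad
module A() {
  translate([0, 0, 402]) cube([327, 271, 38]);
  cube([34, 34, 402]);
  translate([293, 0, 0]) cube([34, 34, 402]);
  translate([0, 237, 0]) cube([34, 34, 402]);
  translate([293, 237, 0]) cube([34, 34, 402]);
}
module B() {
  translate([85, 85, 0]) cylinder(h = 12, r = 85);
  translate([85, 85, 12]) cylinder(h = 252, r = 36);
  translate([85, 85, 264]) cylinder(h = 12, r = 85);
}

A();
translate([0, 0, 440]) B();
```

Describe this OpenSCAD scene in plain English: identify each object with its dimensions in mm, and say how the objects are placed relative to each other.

A is a simple wooden stool: a rectangular seat 327 mm (x) by 271 mm (y), 38 mm thick, top face at z = 440 mm, on four square legs, each 34×34 mm in cross-section. The legs rest on z = 0, each flush with a corner of the seat.

B is a spool: two coaxial disc flanges of radius 85 mm and thickness 12 mm, joined by a core cylinder of radius 36 mm and height 252 mm. The lower flange rests on z = 0 and the three cylinders share a vertical axis.

The spool is on top of the stool.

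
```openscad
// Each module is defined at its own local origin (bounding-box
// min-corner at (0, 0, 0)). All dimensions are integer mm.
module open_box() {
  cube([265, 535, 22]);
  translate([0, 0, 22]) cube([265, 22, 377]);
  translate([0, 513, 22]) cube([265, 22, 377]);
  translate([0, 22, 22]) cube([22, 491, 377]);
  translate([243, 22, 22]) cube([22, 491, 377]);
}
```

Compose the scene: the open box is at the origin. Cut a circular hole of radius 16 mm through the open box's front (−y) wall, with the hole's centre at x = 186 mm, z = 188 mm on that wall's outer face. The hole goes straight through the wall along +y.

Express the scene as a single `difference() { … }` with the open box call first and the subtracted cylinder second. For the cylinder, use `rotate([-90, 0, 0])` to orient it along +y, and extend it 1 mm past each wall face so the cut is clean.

difference() {
  open_box();
  translate([186, -1, 188]) rotate([-90, 0, 0]) cylinder(h = 24, r = 16);
}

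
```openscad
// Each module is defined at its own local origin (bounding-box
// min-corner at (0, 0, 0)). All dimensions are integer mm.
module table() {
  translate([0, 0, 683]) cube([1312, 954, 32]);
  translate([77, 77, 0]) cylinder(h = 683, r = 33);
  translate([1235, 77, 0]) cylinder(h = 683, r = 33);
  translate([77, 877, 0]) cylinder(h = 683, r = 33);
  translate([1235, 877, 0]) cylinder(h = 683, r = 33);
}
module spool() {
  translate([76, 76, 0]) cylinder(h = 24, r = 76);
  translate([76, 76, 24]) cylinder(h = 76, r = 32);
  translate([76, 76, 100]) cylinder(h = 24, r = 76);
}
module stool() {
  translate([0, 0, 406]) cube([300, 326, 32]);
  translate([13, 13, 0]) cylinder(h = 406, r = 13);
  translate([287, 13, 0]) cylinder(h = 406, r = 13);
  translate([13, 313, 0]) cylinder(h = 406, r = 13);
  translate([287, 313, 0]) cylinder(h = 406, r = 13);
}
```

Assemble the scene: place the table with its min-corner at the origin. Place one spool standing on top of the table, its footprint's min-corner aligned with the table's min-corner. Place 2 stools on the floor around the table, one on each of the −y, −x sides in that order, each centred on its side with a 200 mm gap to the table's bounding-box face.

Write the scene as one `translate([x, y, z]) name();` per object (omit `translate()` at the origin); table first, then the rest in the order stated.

table();
translate([0, 0, 715]) spool();
translate([506, -526, 0]) stool();
translate([-500, 314, 0]) stool();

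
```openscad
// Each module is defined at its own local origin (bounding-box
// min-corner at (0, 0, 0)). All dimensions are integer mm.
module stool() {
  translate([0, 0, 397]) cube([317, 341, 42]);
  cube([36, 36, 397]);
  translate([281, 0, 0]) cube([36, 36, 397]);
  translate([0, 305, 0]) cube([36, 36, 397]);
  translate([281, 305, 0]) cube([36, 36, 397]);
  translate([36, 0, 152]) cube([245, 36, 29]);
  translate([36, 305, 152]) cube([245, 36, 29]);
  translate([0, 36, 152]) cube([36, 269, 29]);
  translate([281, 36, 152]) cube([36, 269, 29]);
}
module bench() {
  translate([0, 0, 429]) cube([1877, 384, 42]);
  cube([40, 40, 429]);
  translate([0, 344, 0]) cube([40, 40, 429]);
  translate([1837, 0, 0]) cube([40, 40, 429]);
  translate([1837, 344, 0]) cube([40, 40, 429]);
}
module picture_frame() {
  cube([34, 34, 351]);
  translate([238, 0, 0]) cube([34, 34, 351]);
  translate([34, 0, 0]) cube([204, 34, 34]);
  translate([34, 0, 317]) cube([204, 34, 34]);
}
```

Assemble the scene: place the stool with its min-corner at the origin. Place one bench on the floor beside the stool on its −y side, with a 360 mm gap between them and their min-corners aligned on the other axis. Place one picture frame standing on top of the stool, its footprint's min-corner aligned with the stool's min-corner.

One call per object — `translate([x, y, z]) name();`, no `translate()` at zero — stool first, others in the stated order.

stool();
translate([0, -744, 0]) bench();
translate([0, 0, 439]) picture_frame();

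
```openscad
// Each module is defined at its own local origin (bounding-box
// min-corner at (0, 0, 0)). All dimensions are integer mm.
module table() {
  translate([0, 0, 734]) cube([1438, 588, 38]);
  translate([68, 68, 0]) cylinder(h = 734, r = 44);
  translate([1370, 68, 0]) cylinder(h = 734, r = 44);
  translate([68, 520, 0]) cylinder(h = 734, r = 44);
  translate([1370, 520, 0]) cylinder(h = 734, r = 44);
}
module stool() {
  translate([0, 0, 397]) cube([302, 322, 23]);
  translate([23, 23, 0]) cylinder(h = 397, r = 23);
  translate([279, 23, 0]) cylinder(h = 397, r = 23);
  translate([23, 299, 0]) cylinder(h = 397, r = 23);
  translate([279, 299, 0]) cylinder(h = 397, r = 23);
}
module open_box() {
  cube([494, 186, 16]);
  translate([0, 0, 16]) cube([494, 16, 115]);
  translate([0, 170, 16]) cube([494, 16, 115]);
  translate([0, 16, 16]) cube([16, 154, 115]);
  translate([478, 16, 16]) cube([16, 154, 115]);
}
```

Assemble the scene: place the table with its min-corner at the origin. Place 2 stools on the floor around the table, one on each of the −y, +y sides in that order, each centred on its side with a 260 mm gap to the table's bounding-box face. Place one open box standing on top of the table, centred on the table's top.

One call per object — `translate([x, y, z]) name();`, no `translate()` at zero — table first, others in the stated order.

table();
translate([568, -582, 0]) stool();
translate([568, 848, 0]) stool();
translate([472, 201, 772]) open_box();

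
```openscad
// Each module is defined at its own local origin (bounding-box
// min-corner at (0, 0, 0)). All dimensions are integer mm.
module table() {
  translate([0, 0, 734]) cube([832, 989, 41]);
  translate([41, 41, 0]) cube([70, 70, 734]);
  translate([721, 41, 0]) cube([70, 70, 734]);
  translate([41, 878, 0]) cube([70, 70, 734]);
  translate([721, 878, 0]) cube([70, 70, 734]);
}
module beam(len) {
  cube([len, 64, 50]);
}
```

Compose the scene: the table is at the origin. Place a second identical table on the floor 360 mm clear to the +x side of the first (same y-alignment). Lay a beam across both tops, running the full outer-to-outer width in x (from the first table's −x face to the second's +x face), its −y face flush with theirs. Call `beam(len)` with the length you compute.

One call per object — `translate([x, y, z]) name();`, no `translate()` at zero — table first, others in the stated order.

table();
translate([1192, 0, 0]) table();
translate([0, 0, 775]) beam(2024);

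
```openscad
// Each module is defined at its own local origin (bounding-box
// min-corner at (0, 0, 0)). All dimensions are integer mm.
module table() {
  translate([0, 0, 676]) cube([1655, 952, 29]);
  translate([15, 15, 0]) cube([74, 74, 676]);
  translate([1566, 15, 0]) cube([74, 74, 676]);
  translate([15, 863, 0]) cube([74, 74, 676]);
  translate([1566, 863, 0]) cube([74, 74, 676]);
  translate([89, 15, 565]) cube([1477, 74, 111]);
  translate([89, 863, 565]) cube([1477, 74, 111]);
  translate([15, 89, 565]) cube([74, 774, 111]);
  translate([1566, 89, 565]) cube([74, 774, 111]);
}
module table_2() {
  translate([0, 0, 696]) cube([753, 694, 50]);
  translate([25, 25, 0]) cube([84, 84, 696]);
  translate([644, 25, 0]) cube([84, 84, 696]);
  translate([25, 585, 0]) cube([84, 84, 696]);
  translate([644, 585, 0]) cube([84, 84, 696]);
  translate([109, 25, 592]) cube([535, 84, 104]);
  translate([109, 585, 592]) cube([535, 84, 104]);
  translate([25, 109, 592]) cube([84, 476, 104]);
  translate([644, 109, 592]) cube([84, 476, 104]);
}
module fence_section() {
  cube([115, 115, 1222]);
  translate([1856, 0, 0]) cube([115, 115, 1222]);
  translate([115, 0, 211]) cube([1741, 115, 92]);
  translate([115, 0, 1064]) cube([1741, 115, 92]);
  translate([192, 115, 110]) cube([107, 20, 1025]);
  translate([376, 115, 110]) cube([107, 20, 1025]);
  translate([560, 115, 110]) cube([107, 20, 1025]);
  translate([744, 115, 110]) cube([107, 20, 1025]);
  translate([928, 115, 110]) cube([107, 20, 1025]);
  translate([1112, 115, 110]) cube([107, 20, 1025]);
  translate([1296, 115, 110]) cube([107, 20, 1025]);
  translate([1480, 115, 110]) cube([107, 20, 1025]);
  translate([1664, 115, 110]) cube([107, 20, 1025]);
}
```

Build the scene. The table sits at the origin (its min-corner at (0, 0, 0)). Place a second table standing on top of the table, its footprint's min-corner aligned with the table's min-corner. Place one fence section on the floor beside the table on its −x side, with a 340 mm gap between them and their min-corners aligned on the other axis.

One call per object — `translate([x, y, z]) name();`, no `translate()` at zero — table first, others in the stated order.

table();
translate([0, 0, 705]) table_2();
translate([-2311, 0, 0]) fence_section();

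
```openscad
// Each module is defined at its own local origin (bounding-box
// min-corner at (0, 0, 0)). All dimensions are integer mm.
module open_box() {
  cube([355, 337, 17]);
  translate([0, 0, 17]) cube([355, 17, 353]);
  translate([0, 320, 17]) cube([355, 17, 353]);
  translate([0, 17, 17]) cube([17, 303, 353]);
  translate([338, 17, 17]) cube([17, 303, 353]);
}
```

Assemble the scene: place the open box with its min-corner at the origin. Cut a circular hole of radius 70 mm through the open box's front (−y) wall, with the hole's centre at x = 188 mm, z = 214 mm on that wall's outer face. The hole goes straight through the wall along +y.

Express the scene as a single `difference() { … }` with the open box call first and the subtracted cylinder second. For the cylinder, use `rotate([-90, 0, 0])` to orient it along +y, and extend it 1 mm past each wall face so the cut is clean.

difference() {
  open_box();
  translate([188, -1, 214]) rotate([-90, 0, 0]) cylinder(h = 19, r = 70);
}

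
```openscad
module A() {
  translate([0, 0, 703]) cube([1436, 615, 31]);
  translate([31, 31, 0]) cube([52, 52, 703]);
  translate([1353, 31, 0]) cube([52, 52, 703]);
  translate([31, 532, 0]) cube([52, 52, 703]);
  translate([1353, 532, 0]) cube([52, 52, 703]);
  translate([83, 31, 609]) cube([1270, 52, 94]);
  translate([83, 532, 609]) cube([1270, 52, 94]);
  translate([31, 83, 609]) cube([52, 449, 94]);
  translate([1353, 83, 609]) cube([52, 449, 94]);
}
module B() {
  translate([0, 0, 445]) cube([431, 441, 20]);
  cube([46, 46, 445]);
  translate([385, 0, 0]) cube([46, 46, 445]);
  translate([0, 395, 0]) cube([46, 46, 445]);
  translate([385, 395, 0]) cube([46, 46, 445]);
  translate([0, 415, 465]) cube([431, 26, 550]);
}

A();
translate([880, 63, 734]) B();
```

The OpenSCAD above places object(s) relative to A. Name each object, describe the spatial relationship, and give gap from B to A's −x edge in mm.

The chair's min-x is at 880; the table's min-x is 0; gap = 880 mm.

A is a table. B is a chair. The chair is on top of the table. The gap from the chair to the table's −x edge is 880 mm.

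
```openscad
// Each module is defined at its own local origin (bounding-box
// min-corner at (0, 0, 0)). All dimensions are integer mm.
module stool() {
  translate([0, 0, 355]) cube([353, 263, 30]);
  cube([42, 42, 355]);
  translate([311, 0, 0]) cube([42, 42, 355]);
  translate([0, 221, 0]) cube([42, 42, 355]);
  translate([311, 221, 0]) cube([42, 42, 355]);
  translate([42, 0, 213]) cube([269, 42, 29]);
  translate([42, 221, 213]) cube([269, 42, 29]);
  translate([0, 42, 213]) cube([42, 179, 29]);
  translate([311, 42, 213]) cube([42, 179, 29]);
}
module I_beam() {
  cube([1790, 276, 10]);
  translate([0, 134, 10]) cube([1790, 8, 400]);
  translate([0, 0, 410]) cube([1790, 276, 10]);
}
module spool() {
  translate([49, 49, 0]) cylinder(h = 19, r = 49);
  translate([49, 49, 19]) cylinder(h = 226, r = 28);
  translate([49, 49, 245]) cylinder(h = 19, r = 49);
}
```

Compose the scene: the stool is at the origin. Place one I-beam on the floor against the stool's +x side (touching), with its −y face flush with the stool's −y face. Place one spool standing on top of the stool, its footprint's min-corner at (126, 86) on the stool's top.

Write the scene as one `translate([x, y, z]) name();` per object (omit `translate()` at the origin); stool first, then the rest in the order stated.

stool();
translate([353, 0, 0]) I_beam();
translate([126, 86, 385]) spool();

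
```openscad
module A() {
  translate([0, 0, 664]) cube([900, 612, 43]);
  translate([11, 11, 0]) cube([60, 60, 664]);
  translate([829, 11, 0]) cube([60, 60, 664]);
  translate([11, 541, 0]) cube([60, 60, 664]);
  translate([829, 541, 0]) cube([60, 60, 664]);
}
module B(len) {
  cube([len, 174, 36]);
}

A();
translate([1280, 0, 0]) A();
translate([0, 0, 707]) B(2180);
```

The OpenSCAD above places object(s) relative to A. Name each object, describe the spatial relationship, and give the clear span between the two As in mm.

Second table starts at x = 1280; first ends at x = 900; clear span = 1280 − 900 = 380 mm.

A is a table. B is a beam. A beam spans the tops of two tables. The clear span between the two tables is 380 mm.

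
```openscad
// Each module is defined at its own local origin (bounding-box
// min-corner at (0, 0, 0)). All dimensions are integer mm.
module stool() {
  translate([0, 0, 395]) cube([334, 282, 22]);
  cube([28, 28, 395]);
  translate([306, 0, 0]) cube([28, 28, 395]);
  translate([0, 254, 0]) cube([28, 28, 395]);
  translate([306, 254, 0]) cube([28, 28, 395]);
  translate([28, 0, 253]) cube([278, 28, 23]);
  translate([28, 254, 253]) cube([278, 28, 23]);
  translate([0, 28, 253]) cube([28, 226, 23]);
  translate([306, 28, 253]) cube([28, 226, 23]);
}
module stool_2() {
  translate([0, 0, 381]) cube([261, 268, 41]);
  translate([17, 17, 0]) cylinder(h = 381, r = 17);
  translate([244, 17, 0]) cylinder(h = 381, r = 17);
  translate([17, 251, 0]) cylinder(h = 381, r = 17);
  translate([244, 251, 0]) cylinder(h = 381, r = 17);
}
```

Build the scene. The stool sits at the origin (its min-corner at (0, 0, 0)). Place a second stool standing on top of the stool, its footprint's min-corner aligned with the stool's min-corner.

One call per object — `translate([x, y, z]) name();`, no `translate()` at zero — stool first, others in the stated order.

stool();
translate([0, 0, 417]) stool_2();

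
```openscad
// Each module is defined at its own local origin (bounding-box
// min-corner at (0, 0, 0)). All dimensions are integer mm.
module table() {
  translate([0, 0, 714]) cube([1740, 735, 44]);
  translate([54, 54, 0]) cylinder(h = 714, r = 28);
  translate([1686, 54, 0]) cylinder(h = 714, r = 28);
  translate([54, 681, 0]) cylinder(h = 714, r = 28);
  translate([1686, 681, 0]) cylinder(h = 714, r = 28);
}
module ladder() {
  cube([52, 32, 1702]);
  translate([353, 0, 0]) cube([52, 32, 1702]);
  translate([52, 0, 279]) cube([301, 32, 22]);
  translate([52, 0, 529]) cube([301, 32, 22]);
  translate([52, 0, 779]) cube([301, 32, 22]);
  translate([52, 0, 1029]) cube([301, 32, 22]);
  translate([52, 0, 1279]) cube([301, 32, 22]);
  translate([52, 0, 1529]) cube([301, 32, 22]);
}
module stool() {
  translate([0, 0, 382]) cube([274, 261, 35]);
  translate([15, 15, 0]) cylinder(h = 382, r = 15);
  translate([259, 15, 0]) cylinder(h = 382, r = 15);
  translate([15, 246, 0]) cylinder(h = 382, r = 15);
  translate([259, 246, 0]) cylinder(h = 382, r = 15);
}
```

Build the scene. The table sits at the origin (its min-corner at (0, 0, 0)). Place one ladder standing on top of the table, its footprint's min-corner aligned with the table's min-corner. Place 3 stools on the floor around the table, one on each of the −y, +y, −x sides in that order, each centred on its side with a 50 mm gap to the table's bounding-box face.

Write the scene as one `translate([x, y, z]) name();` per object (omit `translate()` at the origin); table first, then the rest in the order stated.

table();
translate([0, 0, 758]) ladder();
translate([733, -311, 0]) stool();
translate([733, 785, 0]) stool();
translate([-324, 237, 0]) stool();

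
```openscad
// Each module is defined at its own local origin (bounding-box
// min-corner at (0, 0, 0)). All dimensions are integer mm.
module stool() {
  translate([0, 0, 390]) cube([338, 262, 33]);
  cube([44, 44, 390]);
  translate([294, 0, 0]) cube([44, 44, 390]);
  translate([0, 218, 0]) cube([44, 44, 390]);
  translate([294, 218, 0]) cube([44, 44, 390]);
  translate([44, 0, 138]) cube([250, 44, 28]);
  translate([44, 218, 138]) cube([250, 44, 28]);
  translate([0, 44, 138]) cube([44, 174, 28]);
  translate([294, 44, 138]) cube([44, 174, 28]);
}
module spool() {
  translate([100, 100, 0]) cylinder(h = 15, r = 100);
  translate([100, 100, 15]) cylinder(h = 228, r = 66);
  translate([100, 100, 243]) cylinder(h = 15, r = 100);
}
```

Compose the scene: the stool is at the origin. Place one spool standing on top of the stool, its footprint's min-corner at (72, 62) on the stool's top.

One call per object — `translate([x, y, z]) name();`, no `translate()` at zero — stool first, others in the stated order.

stool();
translate([72, 62, 423]) spool();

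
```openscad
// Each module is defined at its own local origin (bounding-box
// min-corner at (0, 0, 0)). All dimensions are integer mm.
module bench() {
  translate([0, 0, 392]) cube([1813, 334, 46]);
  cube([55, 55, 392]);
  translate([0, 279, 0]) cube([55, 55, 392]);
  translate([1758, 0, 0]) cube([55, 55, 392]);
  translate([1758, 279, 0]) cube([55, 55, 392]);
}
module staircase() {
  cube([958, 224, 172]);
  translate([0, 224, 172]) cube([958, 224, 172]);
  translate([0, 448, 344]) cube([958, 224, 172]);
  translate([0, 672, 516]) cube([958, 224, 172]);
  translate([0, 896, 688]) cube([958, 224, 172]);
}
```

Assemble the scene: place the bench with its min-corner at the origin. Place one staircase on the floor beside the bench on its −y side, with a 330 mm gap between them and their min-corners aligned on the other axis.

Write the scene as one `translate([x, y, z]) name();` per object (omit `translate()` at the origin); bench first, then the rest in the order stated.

bench();
translate([0, -1450, 0]) staircase();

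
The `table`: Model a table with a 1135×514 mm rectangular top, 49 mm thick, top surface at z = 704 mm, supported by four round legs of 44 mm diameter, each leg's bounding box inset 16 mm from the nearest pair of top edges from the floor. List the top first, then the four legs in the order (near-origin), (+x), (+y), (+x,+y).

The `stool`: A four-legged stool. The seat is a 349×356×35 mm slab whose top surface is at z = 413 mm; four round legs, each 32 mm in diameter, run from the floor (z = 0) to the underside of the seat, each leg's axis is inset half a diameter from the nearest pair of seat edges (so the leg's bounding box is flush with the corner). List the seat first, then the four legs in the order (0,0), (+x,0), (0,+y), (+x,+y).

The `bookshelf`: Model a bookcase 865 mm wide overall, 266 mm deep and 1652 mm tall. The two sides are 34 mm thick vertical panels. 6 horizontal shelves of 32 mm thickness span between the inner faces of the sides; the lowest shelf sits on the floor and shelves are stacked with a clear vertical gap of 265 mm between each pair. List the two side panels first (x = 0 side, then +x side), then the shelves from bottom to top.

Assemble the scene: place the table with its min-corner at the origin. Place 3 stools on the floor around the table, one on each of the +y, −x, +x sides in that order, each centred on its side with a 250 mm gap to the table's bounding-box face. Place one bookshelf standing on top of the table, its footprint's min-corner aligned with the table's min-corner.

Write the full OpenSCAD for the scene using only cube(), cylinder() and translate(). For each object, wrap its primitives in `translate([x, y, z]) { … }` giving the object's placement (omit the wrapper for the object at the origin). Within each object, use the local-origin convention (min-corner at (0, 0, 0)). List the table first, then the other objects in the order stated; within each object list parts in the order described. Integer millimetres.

translate([0, 0, 655]) cube([1135, 514, 49]);
translate([38, 38, 0]) cylinder(h = 655, r = 22);
translate([1097, 38, 0]) cylinder(h = 655, r = 22);
translate([38, 476, 0]) cylinder(h = 655, r = 22);
translate([1097, 476, 0]) cylinder(h = 655, r = 22);
translate([393, 764, 0]) {
  translate([0, 0, 378]) cube([349, 356, 35]);
  translate([16, 16, 0]) cylinder(h = 378, r = 16);
  translate([333, 16, 0]) cylinder(h = 378, r = 16);
  translate([16, 340, 0]) cylinder(h = 378, r = 16);
  translate([333, 340, 0]) cylinder(h = 378, r = 16);
}
translate([-599, 79, 0]) {
  translate([0, 0, 378]) cube([349, 356, 35]);
  translate([16, 16, 0]) cylinder(h = 378, r = 16);
  translate([333, 16, 0]) cylinder(h = 378, r = 16);
  translate([16, 340, 0]) cylinder(h = 378, r = 16);
  translate([333, 340, 0]) cylinder(h = 378, r = 16);
}
translate([1385, 79, 0]) {
  translate([0, 0, 378]) cube([349, 356, 35]);
  translate([16, 16, 0]) cylinder(h = 378, r = 16);
  translate([333, 16, 0]) cylinder(h = 378, r = 16);
  translate([16, 340, 0]) cylinder(h = 378, r = 16);
  translate([333, 340, 0]) cylinder(h = 378, r = 16);
}
translate([0, 0, 704]) {
  cube([34, 266, 1652]);
  translate([831, 0, 0]) cube([34, 266, 1652]);
  translate([34, 0, 0]) cube([797, 266, 32]);
  translate([34, 0, 297]) cube([797, 266, 32]);
  translate([34, 0, 594]) cube([797, 266, 32]);
  translate([34, 0, 891]) cube([797, 266, 32]);
  translate([34, 0, 1188]) cube([797, 266, 32]);
  translate([34, 0, 1485]) cube([797, 266, 32]);
}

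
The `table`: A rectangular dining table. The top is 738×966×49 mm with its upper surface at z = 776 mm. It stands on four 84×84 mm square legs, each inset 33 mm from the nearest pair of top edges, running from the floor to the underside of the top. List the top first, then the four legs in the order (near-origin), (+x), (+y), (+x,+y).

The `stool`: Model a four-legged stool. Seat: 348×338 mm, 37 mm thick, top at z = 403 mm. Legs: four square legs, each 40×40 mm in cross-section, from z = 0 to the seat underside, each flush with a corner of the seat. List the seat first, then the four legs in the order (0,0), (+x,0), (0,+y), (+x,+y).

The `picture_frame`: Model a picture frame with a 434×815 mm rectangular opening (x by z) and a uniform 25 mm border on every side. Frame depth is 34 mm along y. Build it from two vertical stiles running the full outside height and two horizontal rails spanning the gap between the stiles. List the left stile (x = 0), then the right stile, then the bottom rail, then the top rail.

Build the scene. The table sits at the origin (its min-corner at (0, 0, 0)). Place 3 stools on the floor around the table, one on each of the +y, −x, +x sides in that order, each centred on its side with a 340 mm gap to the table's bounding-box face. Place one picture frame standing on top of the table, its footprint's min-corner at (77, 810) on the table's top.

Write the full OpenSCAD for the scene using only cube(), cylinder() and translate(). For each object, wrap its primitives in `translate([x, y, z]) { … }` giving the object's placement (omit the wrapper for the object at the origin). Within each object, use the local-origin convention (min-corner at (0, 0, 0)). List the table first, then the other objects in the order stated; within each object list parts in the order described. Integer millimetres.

translate([0, 0, 727]) cube([738, 966, 49]);
translate([33, 33, 0]) cube([84, 84, 727]);
translate([621, 33, 0]) cube([84, 84, 727]);
translate([33, 849, 0]) cube([84, 84, 727]);
translate([621, 849, 0]) cube([84, 84, 727]);
translate([195, 1306, 0]) {
  translate([0, 0, 366]) cube([348, 338, 37]);
  cube([40, 40, 366]);
  translate([308, 0, 0]) cube([40, 40, 366]);
  translate([0, 298, 0]) cube([40, 40, 366]);
  translate([308, 298, 0]) cube([40, 40, 366]);
}
translate([-688, 314, 0]) {
  translate([0, 0, 366]) cube([348, 338, 37]);
  cube([40, 40, 366]);
  translate([308, 0, 0]) cube([40, 40, 366]);
  translate([0, 298, 0]) cube([40, 40, 366]);
  translate([308, 298, 0]) cube([40, 40, 366]);
}
translate([1078, 314, 0]) {
  translate([0, 0, 366]) cube([348, 338, 37]);
  cube([40, 40, 366]);
  translate([308, 0, 0]) cube([40, 40, 366]);
  translate([0, 298, 0]) cube([40, 40, 366]);
  translate([308, 298, 0]) cube([40, 40, 366]);
}
translate([77, 810, 776]) {
  cube([25, 34, 865]);
  translate([459, 0, 0]) cube([25, 34, 865]);
  translate([25, 0, 0]) cube([434, 34, 25]);
  translate([25, 0, 840]) cube([434, 34, 25]);
}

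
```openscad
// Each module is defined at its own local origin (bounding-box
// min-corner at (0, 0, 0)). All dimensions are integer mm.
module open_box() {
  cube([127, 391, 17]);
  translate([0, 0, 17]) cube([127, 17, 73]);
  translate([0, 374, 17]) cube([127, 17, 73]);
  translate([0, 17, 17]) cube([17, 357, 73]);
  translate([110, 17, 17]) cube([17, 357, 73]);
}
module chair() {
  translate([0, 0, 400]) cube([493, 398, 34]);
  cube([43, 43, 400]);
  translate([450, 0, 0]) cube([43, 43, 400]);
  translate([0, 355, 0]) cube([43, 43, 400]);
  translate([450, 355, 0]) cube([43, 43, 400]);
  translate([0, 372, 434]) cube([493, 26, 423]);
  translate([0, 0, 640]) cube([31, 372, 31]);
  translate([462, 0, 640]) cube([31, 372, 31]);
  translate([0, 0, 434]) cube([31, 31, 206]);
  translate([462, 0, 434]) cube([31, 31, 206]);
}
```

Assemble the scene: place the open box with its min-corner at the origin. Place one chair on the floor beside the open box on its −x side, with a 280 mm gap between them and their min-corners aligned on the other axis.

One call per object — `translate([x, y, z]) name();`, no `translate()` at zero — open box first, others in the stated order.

open_box();
translate([-773, 0, 0]) chair();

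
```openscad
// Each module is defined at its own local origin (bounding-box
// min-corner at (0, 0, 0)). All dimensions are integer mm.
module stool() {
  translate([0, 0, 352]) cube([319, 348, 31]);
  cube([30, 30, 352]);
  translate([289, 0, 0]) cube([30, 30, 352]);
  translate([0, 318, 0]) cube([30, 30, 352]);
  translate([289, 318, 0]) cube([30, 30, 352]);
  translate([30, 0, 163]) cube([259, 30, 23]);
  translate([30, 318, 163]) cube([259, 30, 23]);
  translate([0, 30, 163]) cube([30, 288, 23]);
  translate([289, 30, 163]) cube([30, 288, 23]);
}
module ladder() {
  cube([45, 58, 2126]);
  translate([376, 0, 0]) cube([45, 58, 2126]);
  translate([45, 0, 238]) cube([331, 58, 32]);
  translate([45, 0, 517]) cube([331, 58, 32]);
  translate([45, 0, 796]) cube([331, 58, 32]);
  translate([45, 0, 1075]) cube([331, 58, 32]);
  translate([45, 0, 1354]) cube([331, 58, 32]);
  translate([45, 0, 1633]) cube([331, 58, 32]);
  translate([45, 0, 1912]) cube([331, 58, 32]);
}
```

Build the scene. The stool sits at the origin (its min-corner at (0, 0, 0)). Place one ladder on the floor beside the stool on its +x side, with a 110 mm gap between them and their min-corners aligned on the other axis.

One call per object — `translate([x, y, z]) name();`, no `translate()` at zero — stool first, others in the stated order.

stool();
translate([429, 0, 0]) ladder();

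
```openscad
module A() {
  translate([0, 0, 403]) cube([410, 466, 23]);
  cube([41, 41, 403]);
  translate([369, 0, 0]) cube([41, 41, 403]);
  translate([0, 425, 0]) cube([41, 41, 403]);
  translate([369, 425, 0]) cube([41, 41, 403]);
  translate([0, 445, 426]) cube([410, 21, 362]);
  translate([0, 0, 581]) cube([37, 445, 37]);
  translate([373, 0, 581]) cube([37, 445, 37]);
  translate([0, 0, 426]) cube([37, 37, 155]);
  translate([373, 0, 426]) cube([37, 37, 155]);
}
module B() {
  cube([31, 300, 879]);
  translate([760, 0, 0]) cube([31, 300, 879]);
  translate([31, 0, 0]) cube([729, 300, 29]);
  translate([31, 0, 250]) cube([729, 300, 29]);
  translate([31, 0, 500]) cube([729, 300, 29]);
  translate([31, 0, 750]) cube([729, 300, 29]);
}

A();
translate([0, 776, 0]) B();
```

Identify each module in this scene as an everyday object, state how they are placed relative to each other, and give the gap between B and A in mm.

A is a chair. B is a bookshelf. The bookshelf is on the floor beside the chair on its +y side. The gap between the bookshelf and the chair is 310 mm.

The bookshelf's nearest face is 310 mm from the chair's +y face.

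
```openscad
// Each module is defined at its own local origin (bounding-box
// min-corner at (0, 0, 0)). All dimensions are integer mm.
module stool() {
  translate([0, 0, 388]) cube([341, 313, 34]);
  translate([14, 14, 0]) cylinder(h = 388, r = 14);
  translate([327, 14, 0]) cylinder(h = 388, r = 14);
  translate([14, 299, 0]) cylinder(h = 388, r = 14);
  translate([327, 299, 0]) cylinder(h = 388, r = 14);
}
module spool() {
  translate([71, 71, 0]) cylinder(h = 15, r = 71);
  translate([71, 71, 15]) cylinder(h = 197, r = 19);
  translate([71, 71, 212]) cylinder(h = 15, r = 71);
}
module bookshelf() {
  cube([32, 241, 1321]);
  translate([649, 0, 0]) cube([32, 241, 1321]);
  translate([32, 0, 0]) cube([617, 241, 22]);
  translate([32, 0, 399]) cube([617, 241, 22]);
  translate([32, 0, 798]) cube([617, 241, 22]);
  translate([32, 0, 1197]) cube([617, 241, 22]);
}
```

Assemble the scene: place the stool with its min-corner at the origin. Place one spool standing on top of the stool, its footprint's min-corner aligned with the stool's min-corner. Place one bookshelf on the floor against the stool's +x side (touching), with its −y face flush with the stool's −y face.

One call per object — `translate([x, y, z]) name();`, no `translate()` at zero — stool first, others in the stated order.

stool();
translate([0, 0, 422]) spool();
translate([341, 0, 0]) bookshelf();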